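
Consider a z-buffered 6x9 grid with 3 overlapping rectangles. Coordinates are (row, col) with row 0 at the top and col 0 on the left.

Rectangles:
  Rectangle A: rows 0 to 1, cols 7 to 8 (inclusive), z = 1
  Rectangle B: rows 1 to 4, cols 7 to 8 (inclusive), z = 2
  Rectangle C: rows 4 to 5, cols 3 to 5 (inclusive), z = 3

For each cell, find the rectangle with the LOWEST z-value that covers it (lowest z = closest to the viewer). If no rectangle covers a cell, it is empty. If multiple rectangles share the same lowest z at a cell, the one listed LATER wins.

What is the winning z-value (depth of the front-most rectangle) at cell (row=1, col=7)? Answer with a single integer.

Check cell (1,7):
  A: rows 0-1 cols 7-8 z=1 -> covers; best now A (z=1)
  B: rows 1-4 cols 7-8 z=2 -> covers; best now A (z=1)
  C: rows 4-5 cols 3-5 -> outside (row miss)
Winner: A at z=1

Answer: 1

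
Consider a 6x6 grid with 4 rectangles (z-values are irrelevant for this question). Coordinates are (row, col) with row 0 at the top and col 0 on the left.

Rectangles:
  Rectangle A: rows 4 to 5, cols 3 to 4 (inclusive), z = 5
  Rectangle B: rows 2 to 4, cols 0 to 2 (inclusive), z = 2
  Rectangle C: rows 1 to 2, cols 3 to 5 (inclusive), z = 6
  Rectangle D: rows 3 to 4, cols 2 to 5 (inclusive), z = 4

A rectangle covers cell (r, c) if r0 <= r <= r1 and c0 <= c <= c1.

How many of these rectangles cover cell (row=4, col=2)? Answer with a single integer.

Check cell (4,2):
  A: rows 4-5 cols 3-4 -> outside (col miss)
  B: rows 2-4 cols 0-2 -> covers
  C: rows 1-2 cols 3-5 -> outside (row miss)
  D: rows 3-4 cols 2-5 -> covers
Count covering = 2

Answer: 2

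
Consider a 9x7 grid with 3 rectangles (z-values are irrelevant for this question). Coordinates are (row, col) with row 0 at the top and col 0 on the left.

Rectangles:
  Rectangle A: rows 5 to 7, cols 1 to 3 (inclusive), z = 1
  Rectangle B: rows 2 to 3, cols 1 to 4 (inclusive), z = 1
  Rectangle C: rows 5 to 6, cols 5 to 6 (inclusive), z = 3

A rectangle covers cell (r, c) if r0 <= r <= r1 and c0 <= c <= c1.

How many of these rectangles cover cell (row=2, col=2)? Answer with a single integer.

Check cell (2,2):
  A: rows 5-7 cols 1-3 -> outside (row miss)
  B: rows 2-3 cols 1-4 -> covers
  C: rows 5-6 cols 5-6 -> outside (row miss)
Count covering = 1

Answer: 1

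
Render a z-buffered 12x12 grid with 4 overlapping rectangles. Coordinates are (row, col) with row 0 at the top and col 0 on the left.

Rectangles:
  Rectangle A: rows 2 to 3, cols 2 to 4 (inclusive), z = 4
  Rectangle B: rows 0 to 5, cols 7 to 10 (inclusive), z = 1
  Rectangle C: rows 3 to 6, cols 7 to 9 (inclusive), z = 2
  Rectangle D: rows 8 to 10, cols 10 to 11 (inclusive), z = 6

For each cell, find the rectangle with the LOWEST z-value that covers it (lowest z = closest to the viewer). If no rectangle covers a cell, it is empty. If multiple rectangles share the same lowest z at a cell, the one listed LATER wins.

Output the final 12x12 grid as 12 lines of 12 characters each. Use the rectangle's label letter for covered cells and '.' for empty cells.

.......BBBB.
.......BBBB.
..AAA..BBBB.
..AAA..BBBB.
.......BBBB.
.......BBBB.
.......CCC..
............
..........DD
..........DD
..........DD
............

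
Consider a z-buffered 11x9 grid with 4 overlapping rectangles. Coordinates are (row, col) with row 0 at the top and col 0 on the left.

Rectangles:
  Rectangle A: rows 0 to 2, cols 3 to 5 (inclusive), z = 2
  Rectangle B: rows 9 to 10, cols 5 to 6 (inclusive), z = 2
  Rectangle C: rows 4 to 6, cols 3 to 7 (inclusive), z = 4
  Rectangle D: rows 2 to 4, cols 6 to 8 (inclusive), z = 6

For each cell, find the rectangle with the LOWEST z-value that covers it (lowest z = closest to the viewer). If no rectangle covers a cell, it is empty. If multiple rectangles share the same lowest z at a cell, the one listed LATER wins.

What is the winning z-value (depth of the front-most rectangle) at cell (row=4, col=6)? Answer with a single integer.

Answer: 4

Derivation:
Check cell (4,6):
  A: rows 0-2 cols 3-5 -> outside (row miss)
  B: rows 9-10 cols 5-6 -> outside (row miss)
  C: rows 4-6 cols 3-7 z=4 -> covers; best now C (z=4)
  D: rows 2-4 cols 6-8 z=6 -> covers; best now C (z=4)
Winner: C at z=4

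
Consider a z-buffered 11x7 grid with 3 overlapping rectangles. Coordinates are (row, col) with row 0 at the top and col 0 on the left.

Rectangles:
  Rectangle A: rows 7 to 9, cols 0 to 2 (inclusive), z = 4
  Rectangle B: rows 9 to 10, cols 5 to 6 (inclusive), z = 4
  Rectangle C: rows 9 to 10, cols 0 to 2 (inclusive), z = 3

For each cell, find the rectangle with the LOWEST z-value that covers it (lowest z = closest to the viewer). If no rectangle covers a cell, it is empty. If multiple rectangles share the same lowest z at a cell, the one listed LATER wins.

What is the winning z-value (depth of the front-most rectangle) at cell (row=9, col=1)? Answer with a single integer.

Check cell (9,1):
  A: rows 7-9 cols 0-2 z=4 -> covers; best now A (z=4)
  B: rows 9-10 cols 5-6 -> outside (col miss)
  C: rows 9-10 cols 0-2 z=3 -> covers; best now C (z=3)
Winner: C at z=3

Answer: 3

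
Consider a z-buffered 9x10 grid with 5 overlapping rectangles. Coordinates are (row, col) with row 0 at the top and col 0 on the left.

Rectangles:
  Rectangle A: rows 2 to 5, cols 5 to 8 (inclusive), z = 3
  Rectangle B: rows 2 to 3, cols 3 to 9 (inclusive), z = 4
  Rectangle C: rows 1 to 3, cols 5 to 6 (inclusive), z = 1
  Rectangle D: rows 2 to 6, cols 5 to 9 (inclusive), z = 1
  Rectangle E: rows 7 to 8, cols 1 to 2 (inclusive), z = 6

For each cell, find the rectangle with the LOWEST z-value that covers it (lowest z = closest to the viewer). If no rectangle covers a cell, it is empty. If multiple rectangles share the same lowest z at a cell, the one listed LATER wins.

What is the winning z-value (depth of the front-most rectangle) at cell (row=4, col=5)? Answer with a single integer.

Check cell (4,5):
  A: rows 2-5 cols 5-8 z=3 -> covers; best now A (z=3)
  B: rows 2-3 cols 3-9 -> outside (row miss)
  C: rows 1-3 cols 5-6 -> outside (row miss)
  D: rows 2-6 cols 5-9 z=1 -> covers; best now D (z=1)
  E: rows 7-8 cols 1-2 -> outside (row miss)
Winner: D at z=1

Answer: 1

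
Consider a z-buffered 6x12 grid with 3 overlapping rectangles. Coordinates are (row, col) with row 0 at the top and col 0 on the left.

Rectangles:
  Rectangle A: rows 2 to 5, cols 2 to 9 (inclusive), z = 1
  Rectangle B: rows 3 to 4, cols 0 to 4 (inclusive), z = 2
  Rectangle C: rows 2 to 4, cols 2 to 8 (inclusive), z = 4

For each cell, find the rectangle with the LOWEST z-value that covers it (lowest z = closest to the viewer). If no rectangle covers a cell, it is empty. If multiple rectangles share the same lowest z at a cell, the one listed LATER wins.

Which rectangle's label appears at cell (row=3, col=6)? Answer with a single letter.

Check cell (3,6):
  A: rows 2-5 cols 2-9 z=1 -> covers; best now A (z=1)
  B: rows 3-4 cols 0-4 -> outside (col miss)
  C: rows 2-4 cols 2-8 z=4 -> covers; best now A (z=1)
Winner: A at z=1

Answer: A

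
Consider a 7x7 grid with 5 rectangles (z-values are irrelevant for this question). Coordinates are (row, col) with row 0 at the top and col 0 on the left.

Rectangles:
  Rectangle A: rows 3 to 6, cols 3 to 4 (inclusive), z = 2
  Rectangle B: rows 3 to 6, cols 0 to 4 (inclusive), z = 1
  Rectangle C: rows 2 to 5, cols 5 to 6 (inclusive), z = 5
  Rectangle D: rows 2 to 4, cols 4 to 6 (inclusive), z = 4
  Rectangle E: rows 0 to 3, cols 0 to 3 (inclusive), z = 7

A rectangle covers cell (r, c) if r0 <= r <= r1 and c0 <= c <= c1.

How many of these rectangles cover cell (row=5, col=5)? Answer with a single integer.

Check cell (5,5):
  A: rows 3-6 cols 3-4 -> outside (col miss)
  B: rows 3-6 cols 0-4 -> outside (col miss)
  C: rows 2-5 cols 5-6 -> covers
  D: rows 2-4 cols 4-6 -> outside (row miss)
  E: rows 0-3 cols 0-3 -> outside (row miss)
Count covering = 1

Answer: 1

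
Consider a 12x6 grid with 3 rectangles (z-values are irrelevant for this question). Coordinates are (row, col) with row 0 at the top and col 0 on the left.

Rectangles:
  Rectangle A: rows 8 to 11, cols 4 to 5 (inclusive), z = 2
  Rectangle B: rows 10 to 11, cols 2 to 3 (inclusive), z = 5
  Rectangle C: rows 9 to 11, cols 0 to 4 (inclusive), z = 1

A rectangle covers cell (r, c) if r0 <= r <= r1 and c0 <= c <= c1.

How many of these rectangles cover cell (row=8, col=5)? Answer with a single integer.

Answer: 1

Derivation:
Check cell (8,5):
  A: rows 8-11 cols 4-5 -> covers
  B: rows 10-11 cols 2-3 -> outside (row miss)
  C: rows 9-11 cols 0-4 -> outside (row miss)
Count covering = 1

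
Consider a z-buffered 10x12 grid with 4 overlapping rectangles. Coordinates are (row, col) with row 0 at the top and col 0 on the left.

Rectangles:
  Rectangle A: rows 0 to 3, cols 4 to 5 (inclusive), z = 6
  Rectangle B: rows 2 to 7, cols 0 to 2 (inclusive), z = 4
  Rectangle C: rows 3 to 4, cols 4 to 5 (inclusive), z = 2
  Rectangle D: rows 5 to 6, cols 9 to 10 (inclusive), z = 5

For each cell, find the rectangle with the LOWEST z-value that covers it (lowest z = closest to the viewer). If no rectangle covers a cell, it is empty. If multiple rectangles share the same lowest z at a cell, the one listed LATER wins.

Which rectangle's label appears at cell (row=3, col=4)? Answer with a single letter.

Check cell (3,4):
  A: rows 0-3 cols 4-5 z=6 -> covers; best now A (z=6)
  B: rows 2-7 cols 0-2 -> outside (col miss)
  C: rows 3-4 cols 4-5 z=2 -> covers; best now C (z=2)
  D: rows 5-6 cols 9-10 -> outside (row miss)
Winner: C at z=2

Answer: C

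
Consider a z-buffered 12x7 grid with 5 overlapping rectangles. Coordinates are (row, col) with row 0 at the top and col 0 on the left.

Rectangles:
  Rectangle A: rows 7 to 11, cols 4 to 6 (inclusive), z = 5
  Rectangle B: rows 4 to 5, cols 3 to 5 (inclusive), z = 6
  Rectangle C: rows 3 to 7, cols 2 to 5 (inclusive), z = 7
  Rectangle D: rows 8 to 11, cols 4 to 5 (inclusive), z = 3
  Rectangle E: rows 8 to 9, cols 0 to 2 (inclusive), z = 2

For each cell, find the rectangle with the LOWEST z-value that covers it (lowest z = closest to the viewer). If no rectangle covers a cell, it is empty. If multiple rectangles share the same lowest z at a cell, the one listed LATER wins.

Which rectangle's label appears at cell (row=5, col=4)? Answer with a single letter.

Answer: B

Derivation:
Check cell (5,4):
  A: rows 7-11 cols 4-6 -> outside (row miss)
  B: rows 4-5 cols 3-5 z=6 -> covers; best now B (z=6)
  C: rows 3-7 cols 2-5 z=7 -> covers; best now B (z=6)
  D: rows 8-11 cols 4-5 -> outside (row miss)
  E: rows 8-9 cols 0-2 -> outside (row miss)
Winner: B at z=6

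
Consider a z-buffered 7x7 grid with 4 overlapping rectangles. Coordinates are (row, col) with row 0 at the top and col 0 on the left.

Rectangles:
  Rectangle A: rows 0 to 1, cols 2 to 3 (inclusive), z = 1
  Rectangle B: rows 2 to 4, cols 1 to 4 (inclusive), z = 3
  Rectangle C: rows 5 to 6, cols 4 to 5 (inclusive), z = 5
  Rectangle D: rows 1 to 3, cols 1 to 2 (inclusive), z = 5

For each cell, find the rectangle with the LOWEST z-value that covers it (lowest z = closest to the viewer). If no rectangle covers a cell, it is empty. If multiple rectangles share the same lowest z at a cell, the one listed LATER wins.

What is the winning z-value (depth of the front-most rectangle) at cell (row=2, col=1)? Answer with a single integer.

Check cell (2,1):
  A: rows 0-1 cols 2-3 -> outside (row miss)
  B: rows 2-4 cols 1-4 z=3 -> covers; best now B (z=3)
  C: rows 5-6 cols 4-5 -> outside (row miss)
  D: rows 1-3 cols 1-2 z=5 -> covers; best now B (z=3)
Winner: B at z=3

Answer: 3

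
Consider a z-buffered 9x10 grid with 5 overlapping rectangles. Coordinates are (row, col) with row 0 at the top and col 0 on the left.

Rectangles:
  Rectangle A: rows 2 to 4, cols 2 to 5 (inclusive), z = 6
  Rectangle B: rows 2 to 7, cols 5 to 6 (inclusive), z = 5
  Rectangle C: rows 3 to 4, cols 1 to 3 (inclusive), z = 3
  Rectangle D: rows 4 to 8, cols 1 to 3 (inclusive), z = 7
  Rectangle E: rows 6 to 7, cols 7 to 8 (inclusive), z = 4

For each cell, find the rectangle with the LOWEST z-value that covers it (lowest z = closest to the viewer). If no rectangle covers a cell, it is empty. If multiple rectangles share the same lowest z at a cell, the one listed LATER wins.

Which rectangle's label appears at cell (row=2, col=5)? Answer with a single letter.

Check cell (2,5):
  A: rows 2-4 cols 2-5 z=6 -> covers; best now A (z=6)
  B: rows 2-7 cols 5-6 z=5 -> covers; best now B (z=5)
  C: rows 3-4 cols 1-3 -> outside (row miss)
  D: rows 4-8 cols 1-3 -> outside (row miss)
  E: rows 6-7 cols 7-8 -> outside (row miss)
Winner: B at z=5

Answer: B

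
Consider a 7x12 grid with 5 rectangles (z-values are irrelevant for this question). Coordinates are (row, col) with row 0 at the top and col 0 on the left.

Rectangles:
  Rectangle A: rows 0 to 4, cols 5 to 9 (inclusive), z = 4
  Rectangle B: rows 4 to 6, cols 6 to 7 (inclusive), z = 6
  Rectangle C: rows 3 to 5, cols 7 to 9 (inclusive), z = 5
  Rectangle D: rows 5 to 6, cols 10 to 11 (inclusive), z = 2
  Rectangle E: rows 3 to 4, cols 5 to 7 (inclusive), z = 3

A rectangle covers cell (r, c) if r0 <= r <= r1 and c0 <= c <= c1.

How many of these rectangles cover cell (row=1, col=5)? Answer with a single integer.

Answer: 1

Derivation:
Check cell (1,5):
  A: rows 0-4 cols 5-9 -> covers
  B: rows 4-6 cols 6-7 -> outside (row miss)
  C: rows 3-5 cols 7-9 -> outside (row miss)
  D: rows 5-6 cols 10-11 -> outside (row miss)
  E: rows 3-4 cols 5-7 -> outside (row miss)
Count covering = 1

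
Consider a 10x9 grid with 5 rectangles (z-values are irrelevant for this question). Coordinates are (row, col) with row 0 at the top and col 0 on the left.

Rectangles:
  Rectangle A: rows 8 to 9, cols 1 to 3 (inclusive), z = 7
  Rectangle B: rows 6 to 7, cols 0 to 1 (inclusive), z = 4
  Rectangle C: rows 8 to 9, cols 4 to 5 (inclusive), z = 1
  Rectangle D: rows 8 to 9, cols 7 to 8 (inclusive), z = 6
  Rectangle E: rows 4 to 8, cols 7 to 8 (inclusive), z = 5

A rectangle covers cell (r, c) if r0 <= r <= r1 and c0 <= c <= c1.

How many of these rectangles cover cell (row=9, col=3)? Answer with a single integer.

Answer: 1

Derivation:
Check cell (9,3):
  A: rows 8-9 cols 1-3 -> covers
  B: rows 6-7 cols 0-1 -> outside (row miss)
  C: rows 8-9 cols 4-5 -> outside (col miss)
  D: rows 8-9 cols 7-8 -> outside (col miss)
  E: rows 4-8 cols 7-8 -> outside (row miss)
Count covering = 1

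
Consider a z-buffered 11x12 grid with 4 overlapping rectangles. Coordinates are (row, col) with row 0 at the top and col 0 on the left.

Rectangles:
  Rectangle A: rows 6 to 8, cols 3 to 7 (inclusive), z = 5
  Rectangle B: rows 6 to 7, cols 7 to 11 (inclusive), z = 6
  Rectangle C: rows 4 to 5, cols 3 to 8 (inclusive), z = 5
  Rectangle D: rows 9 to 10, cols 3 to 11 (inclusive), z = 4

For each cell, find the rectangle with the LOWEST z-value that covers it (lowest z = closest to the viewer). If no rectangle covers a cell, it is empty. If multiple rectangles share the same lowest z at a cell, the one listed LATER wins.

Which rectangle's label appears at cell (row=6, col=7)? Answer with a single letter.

Answer: A

Derivation:
Check cell (6,7):
  A: rows 6-8 cols 3-7 z=5 -> covers; best now A (z=5)
  B: rows 6-7 cols 7-11 z=6 -> covers; best now A (z=5)
  C: rows 4-5 cols 3-8 -> outside (row miss)
  D: rows 9-10 cols 3-11 -> outside (row miss)
Winner: A at z=5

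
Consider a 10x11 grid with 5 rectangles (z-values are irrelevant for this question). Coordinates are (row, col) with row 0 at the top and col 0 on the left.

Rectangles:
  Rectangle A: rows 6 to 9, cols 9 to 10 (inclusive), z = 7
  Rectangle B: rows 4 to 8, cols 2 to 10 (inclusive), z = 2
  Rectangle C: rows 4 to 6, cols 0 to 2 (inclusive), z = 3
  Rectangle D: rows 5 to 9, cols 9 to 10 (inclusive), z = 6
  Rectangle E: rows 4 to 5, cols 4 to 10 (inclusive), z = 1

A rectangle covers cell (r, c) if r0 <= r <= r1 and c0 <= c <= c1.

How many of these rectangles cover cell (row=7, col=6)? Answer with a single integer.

Answer: 1

Derivation:
Check cell (7,6):
  A: rows 6-9 cols 9-10 -> outside (col miss)
  B: rows 4-8 cols 2-10 -> covers
  C: rows 4-6 cols 0-2 -> outside (row miss)
  D: rows 5-9 cols 9-10 -> outside (col miss)
  E: rows 4-5 cols 4-10 -> outside (row miss)
Count covering = 1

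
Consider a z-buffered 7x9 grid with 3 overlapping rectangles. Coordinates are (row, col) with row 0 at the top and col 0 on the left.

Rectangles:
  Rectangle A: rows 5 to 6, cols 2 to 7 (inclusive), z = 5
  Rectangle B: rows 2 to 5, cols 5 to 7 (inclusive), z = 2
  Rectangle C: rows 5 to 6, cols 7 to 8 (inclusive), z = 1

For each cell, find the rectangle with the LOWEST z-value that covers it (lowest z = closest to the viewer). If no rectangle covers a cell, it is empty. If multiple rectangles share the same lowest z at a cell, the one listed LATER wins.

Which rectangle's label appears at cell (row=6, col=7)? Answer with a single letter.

Check cell (6,7):
  A: rows 5-6 cols 2-7 z=5 -> covers; best now A (z=5)
  B: rows 2-5 cols 5-7 -> outside (row miss)
  C: rows 5-6 cols 7-8 z=1 -> covers; best now C (z=1)
Winner: C at z=1

Answer: C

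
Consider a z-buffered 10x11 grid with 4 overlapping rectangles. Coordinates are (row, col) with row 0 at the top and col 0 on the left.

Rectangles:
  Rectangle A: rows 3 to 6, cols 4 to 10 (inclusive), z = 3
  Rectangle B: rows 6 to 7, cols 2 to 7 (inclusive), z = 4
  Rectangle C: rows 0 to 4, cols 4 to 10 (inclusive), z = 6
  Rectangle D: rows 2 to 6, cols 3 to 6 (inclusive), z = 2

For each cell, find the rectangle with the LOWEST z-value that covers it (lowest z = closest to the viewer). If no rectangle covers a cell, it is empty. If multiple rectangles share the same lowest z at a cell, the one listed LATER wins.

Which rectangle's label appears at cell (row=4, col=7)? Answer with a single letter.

Check cell (4,7):
  A: rows 3-6 cols 4-10 z=3 -> covers; best now A (z=3)
  B: rows 6-7 cols 2-7 -> outside (row miss)
  C: rows 0-4 cols 4-10 z=6 -> covers; best now A (z=3)
  D: rows 2-6 cols 3-6 -> outside (col miss)
Winner: A at z=3

Answer: A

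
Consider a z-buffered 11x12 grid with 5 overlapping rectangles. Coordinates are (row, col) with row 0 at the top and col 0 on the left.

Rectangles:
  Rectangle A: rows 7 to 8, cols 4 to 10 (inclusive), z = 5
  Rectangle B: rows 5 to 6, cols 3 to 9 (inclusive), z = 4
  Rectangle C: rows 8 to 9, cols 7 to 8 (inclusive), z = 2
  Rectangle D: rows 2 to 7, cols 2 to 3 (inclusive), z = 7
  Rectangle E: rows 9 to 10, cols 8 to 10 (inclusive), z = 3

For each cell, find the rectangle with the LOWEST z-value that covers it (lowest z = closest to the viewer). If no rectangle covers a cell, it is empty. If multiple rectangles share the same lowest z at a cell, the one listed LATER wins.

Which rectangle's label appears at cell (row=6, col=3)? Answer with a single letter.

Answer: B

Derivation:
Check cell (6,3):
  A: rows 7-8 cols 4-10 -> outside (row miss)
  B: rows 5-6 cols 3-9 z=4 -> covers; best now B (z=4)
  C: rows 8-9 cols 7-8 -> outside (row miss)
  D: rows 2-7 cols 2-3 z=7 -> covers; best now B (z=4)
  E: rows 9-10 cols 8-10 -> outside (row miss)
Winner: B at z=4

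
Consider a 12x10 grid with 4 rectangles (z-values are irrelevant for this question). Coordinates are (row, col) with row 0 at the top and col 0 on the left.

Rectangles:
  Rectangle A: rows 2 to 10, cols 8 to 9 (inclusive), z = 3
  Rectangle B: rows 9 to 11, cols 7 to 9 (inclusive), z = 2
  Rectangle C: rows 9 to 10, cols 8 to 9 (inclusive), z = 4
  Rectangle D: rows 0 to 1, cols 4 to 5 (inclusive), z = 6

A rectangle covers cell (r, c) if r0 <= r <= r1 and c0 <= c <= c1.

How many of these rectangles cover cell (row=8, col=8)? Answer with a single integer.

Answer: 1

Derivation:
Check cell (8,8):
  A: rows 2-10 cols 8-9 -> covers
  B: rows 9-11 cols 7-9 -> outside (row miss)
  C: rows 9-10 cols 8-9 -> outside (row miss)
  D: rows 0-1 cols 4-5 -> outside (row miss)
Count covering = 1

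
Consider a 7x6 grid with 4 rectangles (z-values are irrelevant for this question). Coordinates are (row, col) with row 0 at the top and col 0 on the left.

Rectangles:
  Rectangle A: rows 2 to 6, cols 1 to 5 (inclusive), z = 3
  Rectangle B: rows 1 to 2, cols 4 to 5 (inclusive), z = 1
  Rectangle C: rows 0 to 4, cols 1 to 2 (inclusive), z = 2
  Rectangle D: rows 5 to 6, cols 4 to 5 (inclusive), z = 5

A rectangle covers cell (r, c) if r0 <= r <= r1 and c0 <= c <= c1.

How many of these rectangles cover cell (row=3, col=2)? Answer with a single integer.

Check cell (3,2):
  A: rows 2-6 cols 1-5 -> covers
  B: rows 1-2 cols 4-5 -> outside (row miss)
  C: rows 0-4 cols 1-2 -> covers
  D: rows 5-6 cols 4-5 -> outside (row miss)
Count covering = 2

Answer: 2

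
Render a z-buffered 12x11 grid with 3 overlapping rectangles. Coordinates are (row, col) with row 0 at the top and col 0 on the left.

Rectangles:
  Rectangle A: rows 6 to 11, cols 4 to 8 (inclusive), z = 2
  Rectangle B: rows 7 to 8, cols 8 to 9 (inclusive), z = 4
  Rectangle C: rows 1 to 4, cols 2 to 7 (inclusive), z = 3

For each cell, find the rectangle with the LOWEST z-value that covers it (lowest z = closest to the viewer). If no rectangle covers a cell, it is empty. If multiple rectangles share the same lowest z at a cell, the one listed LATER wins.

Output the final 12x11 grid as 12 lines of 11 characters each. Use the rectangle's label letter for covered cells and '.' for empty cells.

...........
..CCCCCC...
..CCCCCC...
..CCCCCC...
..CCCCCC...
...........
....AAAAA..
....AAAAAB.
....AAAAAB.
....AAAAA..
....AAAAA..
....AAAAA..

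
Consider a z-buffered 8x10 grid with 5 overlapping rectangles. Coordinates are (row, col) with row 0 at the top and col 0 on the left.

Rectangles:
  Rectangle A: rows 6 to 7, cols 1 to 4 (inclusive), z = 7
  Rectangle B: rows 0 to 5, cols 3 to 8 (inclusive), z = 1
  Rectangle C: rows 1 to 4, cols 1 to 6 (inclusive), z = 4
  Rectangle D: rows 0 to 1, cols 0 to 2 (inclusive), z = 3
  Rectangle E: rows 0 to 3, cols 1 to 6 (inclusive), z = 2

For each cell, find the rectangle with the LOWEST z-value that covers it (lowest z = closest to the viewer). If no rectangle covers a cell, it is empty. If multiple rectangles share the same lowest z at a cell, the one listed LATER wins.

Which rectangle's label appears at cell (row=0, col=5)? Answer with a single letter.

Check cell (0,5):
  A: rows 6-7 cols 1-4 -> outside (row miss)
  B: rows 0-5 cols 3-8 z=1 -> covers; best now B (z=1)
  C: rows 1-4 cols 1-6 -> outside (row miss)
  D: rows 0-1 cols 0-2 -> outside (col miss)
  E: rows 0-3 cols 1-6 z=2 -> covers; best now B (z=1)
Winner: B at z=1

Answer: B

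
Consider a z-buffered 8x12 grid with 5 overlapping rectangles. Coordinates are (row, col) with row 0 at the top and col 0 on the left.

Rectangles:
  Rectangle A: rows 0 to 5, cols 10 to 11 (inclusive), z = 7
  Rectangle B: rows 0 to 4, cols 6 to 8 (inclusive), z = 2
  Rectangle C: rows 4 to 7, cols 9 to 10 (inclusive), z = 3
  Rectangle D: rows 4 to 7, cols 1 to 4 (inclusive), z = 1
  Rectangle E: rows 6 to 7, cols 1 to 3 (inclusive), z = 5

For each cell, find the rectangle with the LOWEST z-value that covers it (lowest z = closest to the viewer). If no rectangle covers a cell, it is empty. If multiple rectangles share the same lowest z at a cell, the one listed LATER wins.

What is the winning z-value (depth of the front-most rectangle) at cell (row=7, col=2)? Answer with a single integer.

Check cell (7,2):
  A: rows 0-5 cols 10-11 -> outside (row miss)
  B: rows 0-4 cols 6-8 -> outside (row miss)
  C: rows 4-7 cols 9-10 -> outside (col miss)
  D: rows 4-7 cols 1-4 z=1 -> covers; best now D (z=1)
  E: rows 6-7 cols 1-3 z=5 -> covers; best now D (z=1)
Winner: D at z=1

Answer: 1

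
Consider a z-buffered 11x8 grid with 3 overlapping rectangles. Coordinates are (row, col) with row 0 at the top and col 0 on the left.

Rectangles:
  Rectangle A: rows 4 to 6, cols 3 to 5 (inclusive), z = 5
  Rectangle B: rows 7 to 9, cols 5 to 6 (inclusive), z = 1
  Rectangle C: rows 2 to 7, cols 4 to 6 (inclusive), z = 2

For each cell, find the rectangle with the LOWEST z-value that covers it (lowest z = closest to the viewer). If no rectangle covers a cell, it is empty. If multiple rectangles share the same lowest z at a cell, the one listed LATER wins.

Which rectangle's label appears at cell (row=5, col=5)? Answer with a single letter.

Answer: C

Derivation:
Check cell (5,5):
  A: rows 4-6 cols 3-5 z=5 -> covers; best now A (z=5)
  B: rows 7-9 cols 5-6 -> outside (row miss)
  C: rows 2-7 cols 4-6 z=2 -> covers; best now C (z=2)
Winner: C at z=2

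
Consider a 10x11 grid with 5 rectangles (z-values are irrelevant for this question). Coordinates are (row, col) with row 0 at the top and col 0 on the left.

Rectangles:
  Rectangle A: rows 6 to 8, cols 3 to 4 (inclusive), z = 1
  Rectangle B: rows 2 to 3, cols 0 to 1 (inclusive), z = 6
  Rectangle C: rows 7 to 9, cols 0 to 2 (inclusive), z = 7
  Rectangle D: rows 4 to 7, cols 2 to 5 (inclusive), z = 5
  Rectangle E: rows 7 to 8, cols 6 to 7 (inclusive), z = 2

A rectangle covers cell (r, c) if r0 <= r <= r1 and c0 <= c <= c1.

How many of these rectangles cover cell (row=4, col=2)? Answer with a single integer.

Check cell (4,2):
  A: rows 6-8 cols 3-4 -> outside (row miss)
  B: rows 2-3 cols 0-1 -> outside (row miss)
  C: rows 7-9 cols 0-2 -> outside (row miss)
  D: rows 4-7 cols 2-5 -> covers
  E: rows 7-8 cols 6-7 -> outside (row miss)
Count covering = 1

Answer: 1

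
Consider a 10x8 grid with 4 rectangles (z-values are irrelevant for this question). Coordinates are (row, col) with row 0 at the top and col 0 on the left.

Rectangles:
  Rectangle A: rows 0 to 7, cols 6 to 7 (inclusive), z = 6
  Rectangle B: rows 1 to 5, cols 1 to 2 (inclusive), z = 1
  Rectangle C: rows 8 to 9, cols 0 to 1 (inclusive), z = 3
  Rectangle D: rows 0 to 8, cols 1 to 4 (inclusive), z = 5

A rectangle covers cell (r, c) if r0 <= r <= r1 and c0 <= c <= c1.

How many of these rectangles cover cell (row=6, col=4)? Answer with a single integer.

Answer: 1

Derivation:
Check cell (6,4):
  A: rows 0-7 cols 6-7 -> outside (col miss)
  B: rows 1-5 cols 1-2 -> outside (row miss)
  C: rows 8-9 cols 0-1 -> outside (row miss)
  D: rows 0-8 cols 1-4 -> covers
Count covering = 1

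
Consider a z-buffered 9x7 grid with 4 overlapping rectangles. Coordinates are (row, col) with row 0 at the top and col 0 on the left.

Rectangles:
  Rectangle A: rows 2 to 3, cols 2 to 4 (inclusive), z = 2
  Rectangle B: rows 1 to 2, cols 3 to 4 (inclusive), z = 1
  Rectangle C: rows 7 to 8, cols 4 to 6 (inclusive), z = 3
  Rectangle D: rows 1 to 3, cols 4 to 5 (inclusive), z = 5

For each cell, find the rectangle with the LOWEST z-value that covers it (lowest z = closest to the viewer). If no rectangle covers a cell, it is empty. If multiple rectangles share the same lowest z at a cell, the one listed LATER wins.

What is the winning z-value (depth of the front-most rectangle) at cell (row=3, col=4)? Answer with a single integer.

Answer: 2

Derivation:
Check cell (3,4):
  A: rows 2-3 cols 2-4 z=2 -> covers; best now A (z=2)
  B: rows 1-2 cols 3-4 -> outside (row miss)
  C: rows 7-8 cols 4-6 -> outside (row miss)
  D: rows 1-3 cols 4-5 z=5 -> covers; best now A (z=2)
Winner: A at z=2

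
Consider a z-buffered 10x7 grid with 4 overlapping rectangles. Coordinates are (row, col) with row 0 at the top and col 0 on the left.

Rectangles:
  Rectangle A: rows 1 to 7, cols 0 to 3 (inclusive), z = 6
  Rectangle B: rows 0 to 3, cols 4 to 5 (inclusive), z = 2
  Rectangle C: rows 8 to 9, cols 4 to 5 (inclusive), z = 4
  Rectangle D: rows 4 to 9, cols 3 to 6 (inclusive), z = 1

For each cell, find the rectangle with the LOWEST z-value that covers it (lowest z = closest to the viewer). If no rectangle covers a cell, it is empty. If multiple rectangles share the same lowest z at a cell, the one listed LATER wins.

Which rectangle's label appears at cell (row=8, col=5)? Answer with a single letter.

Answer: D

Derivation:
Check cell (8,5):
  A: rows 1-7 cols 0-3 -> outside (row miss)
  B: rows 0-3 cols 4-5 -> outside (row miss)
  C: rows 8-9 cols 4-5 z=4 -> covers; best now C (z=4)
  D: rows 4-9 cols 3-6 z=1 -> covers; best now D (z=1)
Winner: D at z=1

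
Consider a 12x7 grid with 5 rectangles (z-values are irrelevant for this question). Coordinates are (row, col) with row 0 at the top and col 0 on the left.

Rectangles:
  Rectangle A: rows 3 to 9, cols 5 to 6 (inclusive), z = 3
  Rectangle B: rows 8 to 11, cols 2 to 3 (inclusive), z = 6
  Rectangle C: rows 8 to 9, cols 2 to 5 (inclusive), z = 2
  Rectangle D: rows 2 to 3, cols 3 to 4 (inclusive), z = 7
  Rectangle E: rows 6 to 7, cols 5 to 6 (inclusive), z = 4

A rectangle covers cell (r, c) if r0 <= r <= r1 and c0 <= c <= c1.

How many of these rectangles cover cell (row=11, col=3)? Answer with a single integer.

Check cell (11,3):
  A: rows 3-9 cols 5-6 -> outside (row miss)
  B: rows 8-11 cols 2-3 -> covers
  C: rows 8-9 cols 2-5 -> outside (row miss)
  D: rows 2-3 cols 3-4 -> outside (row miss)
  E: rows 6-7 cols 5-6 -> outside (row miss)
Count covering = 1

Answer: 1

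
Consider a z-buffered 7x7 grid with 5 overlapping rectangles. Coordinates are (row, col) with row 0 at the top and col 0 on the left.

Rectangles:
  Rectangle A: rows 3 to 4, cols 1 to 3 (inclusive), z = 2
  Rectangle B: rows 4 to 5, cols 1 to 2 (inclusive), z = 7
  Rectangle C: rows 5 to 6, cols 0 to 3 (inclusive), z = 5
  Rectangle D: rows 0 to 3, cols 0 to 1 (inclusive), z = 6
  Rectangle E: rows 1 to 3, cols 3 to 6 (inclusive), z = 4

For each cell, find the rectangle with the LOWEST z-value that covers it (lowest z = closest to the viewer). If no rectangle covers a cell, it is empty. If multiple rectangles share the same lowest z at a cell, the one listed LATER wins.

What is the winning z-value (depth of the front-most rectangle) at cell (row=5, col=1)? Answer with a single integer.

Check cell (5,1):
  A: rows 3-4 cols 1-3 -> outside (row miss)
  B: rows 4-5 cols 1-2 z=7 -> covers; best now B (z=7)
  C: rows 5-6 cols 0-3 z=5 -> covers; best now C (z=5)
  D: rows 0-3 cols 0-1 -> outside (row miss)
  E: rows 1-3 cols 3-6 -> outside (row miss)
Winner: C at z=5

Answer: 5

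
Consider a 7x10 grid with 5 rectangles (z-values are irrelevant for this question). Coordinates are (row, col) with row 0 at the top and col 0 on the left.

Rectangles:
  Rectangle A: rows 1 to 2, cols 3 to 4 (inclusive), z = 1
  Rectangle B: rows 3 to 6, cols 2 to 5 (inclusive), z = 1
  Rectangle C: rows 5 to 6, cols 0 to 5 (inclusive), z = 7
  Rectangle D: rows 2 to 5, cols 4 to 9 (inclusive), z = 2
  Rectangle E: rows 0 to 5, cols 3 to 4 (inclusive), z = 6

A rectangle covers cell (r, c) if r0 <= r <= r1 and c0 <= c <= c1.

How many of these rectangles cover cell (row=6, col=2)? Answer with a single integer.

Answer: 2

Derivation:
Check cell (6,2):
  A: rows 1-2 cols 3-4 -> outside (row miss)
  B: rows 3-6 cols 2-5 -> covers
  C: rows 5-6 cols 0-5 -> covers
  D: rows 2-5 cols 4-9 -> outside (row miss)
  E: rows 0-5 cols 3-4 -> outside (row miss)
Count covering = 2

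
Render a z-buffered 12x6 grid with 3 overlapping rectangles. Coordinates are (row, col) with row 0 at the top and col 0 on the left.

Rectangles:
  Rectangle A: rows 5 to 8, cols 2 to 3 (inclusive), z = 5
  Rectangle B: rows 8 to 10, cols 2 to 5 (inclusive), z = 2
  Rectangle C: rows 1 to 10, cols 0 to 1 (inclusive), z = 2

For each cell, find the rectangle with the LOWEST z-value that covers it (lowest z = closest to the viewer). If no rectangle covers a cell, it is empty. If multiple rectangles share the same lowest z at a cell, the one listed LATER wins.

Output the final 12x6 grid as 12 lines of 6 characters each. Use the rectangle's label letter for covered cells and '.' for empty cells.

......
CC....
CC....
CC....
CC....
CCAA..
CCAA..
CCAA..
CCBBBB
CCBBBB
CCBBBB
......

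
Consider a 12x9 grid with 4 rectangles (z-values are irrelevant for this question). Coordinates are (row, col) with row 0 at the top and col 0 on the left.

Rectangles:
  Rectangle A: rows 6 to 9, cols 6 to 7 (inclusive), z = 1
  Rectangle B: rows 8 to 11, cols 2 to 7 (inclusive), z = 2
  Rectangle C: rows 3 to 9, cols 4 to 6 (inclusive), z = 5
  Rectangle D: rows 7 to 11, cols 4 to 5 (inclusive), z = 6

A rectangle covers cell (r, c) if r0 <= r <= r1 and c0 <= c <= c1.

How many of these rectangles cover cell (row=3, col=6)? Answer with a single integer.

Check cell (3,6):
  A: rows 6-9 cols 6-7 -> outside (row miss)
  B: rows 8-11 cols 2-7 -> outside (row miss)
  C: rows 3-9 cols 4-6 -> covers
  D: rows 7-11 cols 4-5 -> outside (row miss)
Count covering = 1

Answer: 1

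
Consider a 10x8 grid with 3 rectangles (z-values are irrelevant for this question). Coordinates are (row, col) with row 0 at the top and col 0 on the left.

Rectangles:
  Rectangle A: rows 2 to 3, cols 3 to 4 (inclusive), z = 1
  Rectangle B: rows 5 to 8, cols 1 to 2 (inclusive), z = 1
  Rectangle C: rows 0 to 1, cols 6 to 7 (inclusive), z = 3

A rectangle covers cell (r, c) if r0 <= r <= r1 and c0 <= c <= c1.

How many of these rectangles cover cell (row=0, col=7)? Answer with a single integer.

Answer: 1

Derivation:
Check cell (0,7):
  A: rows 2-3 cols 3-4 -> outside (row miss)
  B: rows 5-8 cols 1-2 -> outside (row miss)
  C: rows 0-1 cols 6-7 -> covers
Count covering = 1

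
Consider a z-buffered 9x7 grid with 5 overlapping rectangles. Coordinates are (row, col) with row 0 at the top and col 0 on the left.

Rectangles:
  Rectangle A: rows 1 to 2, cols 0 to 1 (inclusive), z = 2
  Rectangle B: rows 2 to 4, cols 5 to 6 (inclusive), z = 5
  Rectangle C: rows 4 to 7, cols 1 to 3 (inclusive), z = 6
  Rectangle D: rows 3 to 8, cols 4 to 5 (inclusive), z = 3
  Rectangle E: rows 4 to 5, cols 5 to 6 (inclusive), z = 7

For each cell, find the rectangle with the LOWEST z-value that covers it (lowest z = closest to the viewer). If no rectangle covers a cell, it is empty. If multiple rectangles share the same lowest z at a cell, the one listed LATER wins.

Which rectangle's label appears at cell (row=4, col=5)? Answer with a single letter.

Check cell (4,5):
  A: rows 1-2 cols 0-1 -> outside (row miss)
  B: rows 2-4 cols 5-6 z=5 -> covers; best now B (z=5)
  C: rows 4-7 cols 1-3 -> outside (col miss)
  D: rows 3-8 cols 4-5 z=3 -> covers; best now D (z=3)
  E: rows 4-5 cols 5-6 z=7 -> covers; best now D (z=3)
Winner: D at z=3

Answer: D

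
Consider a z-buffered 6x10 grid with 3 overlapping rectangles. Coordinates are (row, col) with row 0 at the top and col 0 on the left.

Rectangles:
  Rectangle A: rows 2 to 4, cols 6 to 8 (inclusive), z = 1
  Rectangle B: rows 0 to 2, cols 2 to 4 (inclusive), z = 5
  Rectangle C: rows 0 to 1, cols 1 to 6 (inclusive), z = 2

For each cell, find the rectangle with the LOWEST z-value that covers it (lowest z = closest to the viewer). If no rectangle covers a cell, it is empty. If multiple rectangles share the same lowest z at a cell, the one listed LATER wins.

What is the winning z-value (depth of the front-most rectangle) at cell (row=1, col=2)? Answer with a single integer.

Answer: 2

Derivation:
Check cell (1,2):
  A: rows 2-4 cols 6-8 -> outside (row miss)
  B: rows 0-2 cols 2-4 z=5 -> covers; best now B (z=5)
  C: rows 0-1 cols 1-6 z=2 -> covers; best now C (z=2)
Winner: C at z=2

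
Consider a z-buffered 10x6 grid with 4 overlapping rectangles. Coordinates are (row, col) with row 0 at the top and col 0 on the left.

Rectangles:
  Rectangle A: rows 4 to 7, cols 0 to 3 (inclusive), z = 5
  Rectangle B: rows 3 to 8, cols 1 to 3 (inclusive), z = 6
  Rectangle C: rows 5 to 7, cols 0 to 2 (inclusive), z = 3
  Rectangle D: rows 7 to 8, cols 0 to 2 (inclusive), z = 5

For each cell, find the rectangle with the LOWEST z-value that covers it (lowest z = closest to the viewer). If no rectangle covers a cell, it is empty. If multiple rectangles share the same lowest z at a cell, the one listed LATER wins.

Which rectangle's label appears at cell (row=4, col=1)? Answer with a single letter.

Check cell (4,1):
  A: rows 4-7 cols 0-3 z=5 -> covers; best now A (z=5)
  B: rows 3-8 cols 1-3 z=6 -> covers; best now A (z=5)
  C: rows 5-7 cols 0-2 -> outside (row miss)
  D: rows 7-8 cols 0-2 -> outside (row miss)
Winner: A at z=5

Answer: A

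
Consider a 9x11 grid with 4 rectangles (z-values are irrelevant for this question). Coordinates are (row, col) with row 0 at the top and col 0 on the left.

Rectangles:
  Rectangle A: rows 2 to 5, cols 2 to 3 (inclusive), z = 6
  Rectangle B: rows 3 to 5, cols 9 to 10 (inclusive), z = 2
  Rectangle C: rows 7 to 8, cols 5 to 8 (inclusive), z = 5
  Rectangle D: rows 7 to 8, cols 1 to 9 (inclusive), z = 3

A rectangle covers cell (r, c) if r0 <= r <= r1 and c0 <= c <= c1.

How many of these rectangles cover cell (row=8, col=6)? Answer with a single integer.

Answer: 2

Derivation:
Check cell (8,6):
  A: rows 2-5 cols 2-3 -> outside (row miss)
  B: rows 3-5 cols 9-10 -> outside (row miss)
  C: rows 7-8 cols 5-8 -> covers
  D: rows 7-8 cols 1-9 -> covers
Count covering = 2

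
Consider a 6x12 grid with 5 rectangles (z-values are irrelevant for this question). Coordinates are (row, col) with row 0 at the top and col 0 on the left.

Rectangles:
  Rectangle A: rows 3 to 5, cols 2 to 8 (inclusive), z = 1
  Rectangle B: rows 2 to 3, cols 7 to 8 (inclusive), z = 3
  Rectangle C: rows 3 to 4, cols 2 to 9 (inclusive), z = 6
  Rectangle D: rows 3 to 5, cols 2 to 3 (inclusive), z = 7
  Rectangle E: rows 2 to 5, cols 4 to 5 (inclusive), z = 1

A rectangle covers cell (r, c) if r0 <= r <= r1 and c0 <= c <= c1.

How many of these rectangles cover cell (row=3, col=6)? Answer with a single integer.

Check cell (3,6):
  A: rows 3-5 cols 2-8 -> covers
  B: rows 2-3 cols 7-8 -> outside (col miss)
  C: rows 3-4 cols 2-9 -> covers
  D: rows 3-5 cols 2-3 -> outside (col miss)
  E: rows 2-5 cols 4-5 -> outside (col miss)
Count covering = 2

Answer: 2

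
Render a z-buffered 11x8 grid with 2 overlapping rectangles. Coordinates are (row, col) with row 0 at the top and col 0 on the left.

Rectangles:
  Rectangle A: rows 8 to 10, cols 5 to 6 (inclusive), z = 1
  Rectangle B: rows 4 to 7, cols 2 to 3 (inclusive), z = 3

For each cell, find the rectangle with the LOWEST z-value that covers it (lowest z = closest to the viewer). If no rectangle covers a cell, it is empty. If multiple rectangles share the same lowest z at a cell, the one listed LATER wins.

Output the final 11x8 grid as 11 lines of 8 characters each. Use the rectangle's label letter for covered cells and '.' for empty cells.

........
........
........
........
..BB....
..BB....
..BB....
..BB....
.....AA.
.....AA.
.....AA.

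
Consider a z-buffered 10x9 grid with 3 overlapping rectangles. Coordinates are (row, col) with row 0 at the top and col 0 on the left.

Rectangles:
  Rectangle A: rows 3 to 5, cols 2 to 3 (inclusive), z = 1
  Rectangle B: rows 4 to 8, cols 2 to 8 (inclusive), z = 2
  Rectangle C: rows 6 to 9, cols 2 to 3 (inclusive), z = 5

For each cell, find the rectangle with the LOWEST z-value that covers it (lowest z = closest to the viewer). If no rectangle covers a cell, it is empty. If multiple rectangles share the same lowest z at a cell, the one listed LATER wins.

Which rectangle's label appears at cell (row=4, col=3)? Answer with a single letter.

Answer: A

Derivation:
Check cell (4,3):
  A: rows 3-5 cols 2-3 z=1 -> covers; best now A (z=1)
  B: rows 4-8 cols 2-8 z=2 -> covers; best now A (z=1)
  C: rows 6-9 cols 2-3 -> outside (row miss)
Winner: A at z=1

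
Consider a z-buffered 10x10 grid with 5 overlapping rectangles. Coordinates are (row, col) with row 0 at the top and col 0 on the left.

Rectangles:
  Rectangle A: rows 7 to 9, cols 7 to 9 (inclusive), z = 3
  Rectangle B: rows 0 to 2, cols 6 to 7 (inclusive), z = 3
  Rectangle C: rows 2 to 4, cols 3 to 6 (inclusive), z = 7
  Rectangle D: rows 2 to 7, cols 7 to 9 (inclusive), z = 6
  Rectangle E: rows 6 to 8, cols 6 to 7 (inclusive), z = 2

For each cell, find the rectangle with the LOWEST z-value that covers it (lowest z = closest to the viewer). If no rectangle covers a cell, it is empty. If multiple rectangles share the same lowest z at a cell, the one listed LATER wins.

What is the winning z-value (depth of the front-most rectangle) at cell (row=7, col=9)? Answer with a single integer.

Answer: 3

Derivation:
Check cell (7,9):
  A: rows 7-9 cols 7-9 z=3 -> covers; best now A (z=3)
  B: rows 0-2 cols 6-7 -> outside (row miss)
  C: rows 2-4 cols 3-6 -> outside (row miss)
  D: rows 2-7 cols 7-9 z=6 -> covers; best now A (z=3)
  E: rows 6-8 cols 6-7 -> outside (col miss)
Winner: A at z=3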